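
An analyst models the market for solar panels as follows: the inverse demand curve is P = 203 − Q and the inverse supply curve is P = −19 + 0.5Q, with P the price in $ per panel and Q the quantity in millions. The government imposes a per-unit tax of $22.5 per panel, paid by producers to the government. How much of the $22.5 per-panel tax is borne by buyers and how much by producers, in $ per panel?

Rewrite in direct form: Qd = 203 − P and Qs = 2P + 38.
Before the tax: set 203 − P = 2P + 38 → P* = $55, Q* = 148.
With the tax collected from producers, supply shifts: Qs = 2(P − 22.5) + 38.
Solving gives Q = 133 with buyers paying $70 and producers receiving $47.5 (the $22.5 wedge).
Burden on buyers: $15; on producers: $7.5. (They sum to $22.5.)

Buyers bear $15 per panel; producers bear $7.5 per panel.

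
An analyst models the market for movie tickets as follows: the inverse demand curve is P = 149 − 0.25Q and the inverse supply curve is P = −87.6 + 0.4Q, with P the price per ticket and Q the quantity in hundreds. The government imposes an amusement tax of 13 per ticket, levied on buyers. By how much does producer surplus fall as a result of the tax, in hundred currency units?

Producer surplus falls by 2832 hundred.

Rewrite in direct form: Qd = 596 − 4P and Qs = 2.5P + 219.
Without the tax, 596 − 4P = 2.5P + 219 gives 6.5P = 377, so P* = 58 and Q* = 364.
With the tax collected from buyers, demand (in seller-price terms) shifts: Qd = 596 − 4(P + 13).
New equilibrium: buyers pay 63, suppliers receive 50, Q = 344. (Wedge: Pb − Ps = 13.)
ΔPS is the trapezoid between Q = 344 and Q = 364 of height 8: ½ · (364 + 344) · 8 = 2832.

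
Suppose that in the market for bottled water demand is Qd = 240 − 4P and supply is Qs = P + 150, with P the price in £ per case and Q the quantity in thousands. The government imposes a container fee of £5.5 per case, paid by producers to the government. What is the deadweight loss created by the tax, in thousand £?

Before the tax: set 240 − 4P = P + 150 → P* = £18, Q* = 168.
With the tax collected from producers, supply shifts: Qs = (P − 5.5) + 150.
New equilibrium: consumers pay £19.1, producers receive £13.6, Q = 163.6. (Wedge: Pb − Ps = 5.5.)
Quantity falls by |ΔQ| = |168 − 163.6| = 4.4.
DWL = ½ · t · |ΔQ| = ½ · 5.5 · 4.4 = £12.1.

Deadweight loss = £12.1 thousand.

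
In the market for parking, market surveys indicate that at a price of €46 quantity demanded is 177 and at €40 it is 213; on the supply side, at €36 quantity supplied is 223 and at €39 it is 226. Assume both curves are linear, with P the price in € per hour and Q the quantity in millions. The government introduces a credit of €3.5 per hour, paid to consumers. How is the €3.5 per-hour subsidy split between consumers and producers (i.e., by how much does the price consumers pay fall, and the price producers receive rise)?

Demand slope: (213 − 177)/(40 − 46) = -6, so Qd = 453 − 6P.
Supply slope: (226 − 223)/(39 − 36) = 1, so Qs = P + 187.
Without the subsidy, 453 − 6P = P + 187 gives 7P = 266, so P* = €38 and Q* = 225.
With a per-unit subsidy paid to consumers, each effectively pays P − 3.5, so demand becomes Qd = 453 − 6(P − 3.5).
Solving gives Q = 228 with consumers paying €37.5 and producers receiving €41 (the €3.5 wedge).
Gain to consumers: €0.5; to producers: €3. (They sum to €3.5.)

Consumers gain €0.5 per hour; producers gain €3 per hour.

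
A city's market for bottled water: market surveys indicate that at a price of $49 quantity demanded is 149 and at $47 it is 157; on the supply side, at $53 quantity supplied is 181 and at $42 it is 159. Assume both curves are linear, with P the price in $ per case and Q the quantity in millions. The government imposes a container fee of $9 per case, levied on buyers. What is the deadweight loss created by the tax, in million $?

Demand slope: (157 − 149)/(47 − 49) = -4, so Qd = 345 − 4P.
Supply slope: (159 − 181)/(42 − 53) = 2, so Qs = 2P + 75.
Without the tax, 345 − 4P = 2P + 75 gives 6P = 270, so P* = $45 and Q* = 165.
With the tax collected from buyers, demand (in seller-price terms) shifts: Qd = 345 − 4(P + 9).
New equilibrium: buyers pay $48, sellers receive $39, Q = 153. (Wedge: Pb − Ps = 9.)
Quantity falls by |ΔQ| = |165 − 153| = 12.
DWL = ½ · t · |ΔQ| = ½ · 9 · 12 = $54.

Deadweight loss = $54 million.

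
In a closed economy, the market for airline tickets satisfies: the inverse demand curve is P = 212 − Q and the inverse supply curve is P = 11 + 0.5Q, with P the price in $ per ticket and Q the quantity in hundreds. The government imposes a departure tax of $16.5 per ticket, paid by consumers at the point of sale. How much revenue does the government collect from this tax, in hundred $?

Tax revenue = $2029.5 hundred.

Rewrite in direct form: Qd = 212 − P and Qs = 2P − 22.
Without the tax, 212 − P = 2P − 22 gives 3P = 234, so P* = $78 and Q* = 134.
With the tax collected from consumers, demand (in seller-price terms) shifts: Qd = 212 − (P + 16.5).
Solving gives Q = 123 with consumers paying $89 and producers receiving $72.5 (the $16.5 wedge).
Revenue = t · Q = 16.5 · 123 = $2029.5.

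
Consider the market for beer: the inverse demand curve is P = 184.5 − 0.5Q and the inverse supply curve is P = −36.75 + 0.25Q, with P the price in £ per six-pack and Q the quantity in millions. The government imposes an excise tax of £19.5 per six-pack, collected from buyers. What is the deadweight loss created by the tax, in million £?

Deadweight loss = £253.5 million.

Rewrite in direct form: Qd = 369 − 2P and Qs = 4P + 147.
Before the tax: set 369 − 2P = 4P + 147 → P* = £37, Q* = 295.
With the tax collected from buyers, demand (in seller-price terms) shifts: Qd = 369 − 2(P + 19.5).
Solving gives Q = 269 with buyers paying £50 and producers receiving £30.5 (the £19.5 wedge).
Quantity falls by |ΔQ| = |295 − 269| = 26.
DWL = ½ · t · |ΔQ| = ½ · 19.5 · 26 = £253.5.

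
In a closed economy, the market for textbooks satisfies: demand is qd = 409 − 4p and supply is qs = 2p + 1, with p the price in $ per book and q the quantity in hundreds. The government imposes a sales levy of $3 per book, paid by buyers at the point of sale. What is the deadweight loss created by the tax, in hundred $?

Deadweight loss = $6 hundred.

Before the tax: set 409 − 4p = 2p + 1 → p* = $68, q* = 137.
With the tax collected from buyers, demand (in seller-price terms) shifts: qd = 409 − 4(p + 3).
New equilibrium: buyers pay $69, suppliers receive $66, q = 133. (Wedge: pb − ps = 3.)
Quantity falls by |ΔQ| = |137 − 133| = 4.
DWL = ½ · t · |ΔQ| = ½ · 3 · 4 = $6.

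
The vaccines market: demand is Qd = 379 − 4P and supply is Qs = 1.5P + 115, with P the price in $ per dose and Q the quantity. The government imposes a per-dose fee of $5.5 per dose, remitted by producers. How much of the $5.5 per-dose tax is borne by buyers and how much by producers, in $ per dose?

Without the tax, 379 − 4P = 1.5P + 115 gives 5.5P = 264, so P* = $48 and Q* = 187.
With the tax collected from producers, supply shifts: Qs = 1.5(P − 5.5) + 115.
Solving gives Q = 181 with buyers paying $49.5 and producers receiving $44 (the $5.5 wedge).
Burden on buyers: $1.5; on producers: $4. (They sum to $5.5.)

Buyers bear $1.5 per dose; producers bear $4 per dose.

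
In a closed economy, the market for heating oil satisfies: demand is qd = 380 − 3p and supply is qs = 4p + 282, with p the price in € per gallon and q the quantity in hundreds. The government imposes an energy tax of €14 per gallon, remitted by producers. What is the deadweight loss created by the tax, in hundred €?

Without the tax, 380 − 3p = 4p + 282 gives 7p = 98, so p* = €14 and q* = 338.
With the tax collected from producers, supply shifts: qs = 4(p − 14) + 282.
Solving gives q = 314 with buyers paying €22 and producers receiving €8 (the €14 wedge).
Quantity falls by |ΔQ| = |338 − 314| = 24.
DWL = ½ · t · |ΔQ| = ½ · 14 · 24 = €168.

Deadweight loss = €168 hundred.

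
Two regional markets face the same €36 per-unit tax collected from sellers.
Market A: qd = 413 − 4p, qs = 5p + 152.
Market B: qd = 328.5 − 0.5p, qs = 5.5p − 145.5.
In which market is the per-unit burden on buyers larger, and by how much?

Market B, by €13.

Market A: pre-tax p* = €29, q* = 297; post-tax q = 217; per-unit burden on buyers = €20.
Market B: pre-tax p* = €79, q* = 289; post-tax q = 272.5; per-unit burden on buyers = €33.
Difference: €20 vs €33 → market B is larger by €13.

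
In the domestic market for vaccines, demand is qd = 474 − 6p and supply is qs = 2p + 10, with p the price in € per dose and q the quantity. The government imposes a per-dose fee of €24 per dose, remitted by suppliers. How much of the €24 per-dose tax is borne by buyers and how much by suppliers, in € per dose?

Before the tax: set 474 − 6p = 2p + 10 → p* = €58, q* = 126.
With the tax collected from suppliers, supply shifts: qs = 2(p − 24) + 10.
New equilibrium: buyers pay €64, suppliers receive €40, q = 90. (Wedge: pb − ps = 24.)
Burden on buyers: €6; on suppliers: €18. (They sum to €24.)

Buyers bear €6 per dose; suppliers bear €18 per dose.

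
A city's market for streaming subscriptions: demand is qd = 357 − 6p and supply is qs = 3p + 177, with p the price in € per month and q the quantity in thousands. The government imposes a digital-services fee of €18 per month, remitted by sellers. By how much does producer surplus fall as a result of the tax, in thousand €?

Before the tax: set 357 − 6p = 3p + 177 → p* = €20, q* = 237.
With the tax collected from sellers, supply shifts: qs = 3(p − 18) + 177.
New equilibrium: buyers pay €26, sellers receive €8, q = 201. (Wedge: pb − ps = 18.)
ΔPS is the trapezoid between Q = 201 and Q = 237 of height €12: ½ · (237 + 201) · 12 = €2628.

Producer surplus falls by €2628 thousand.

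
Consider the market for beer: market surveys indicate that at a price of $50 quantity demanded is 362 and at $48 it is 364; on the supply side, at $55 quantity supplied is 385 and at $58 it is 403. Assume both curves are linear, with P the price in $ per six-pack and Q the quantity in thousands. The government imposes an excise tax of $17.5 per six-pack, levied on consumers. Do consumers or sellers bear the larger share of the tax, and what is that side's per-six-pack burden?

Consumers bear the larger share: $15 per six-pack.

Demand slope: (364 − 362)/(48 − 50) = -1, so Qd = 412 − P.
Supply slope: (403 − 385)/(58 − 55) = 6, so Qs = 6P + 55.
Without the tax, 412 − P = 6P + 55 gives 7P = 357, so P* = $51 and Q* = 361.
With the tax collected from consumers, demand (in seller-price terms) shifts: Qd = 412 − (P + 17.5).
Solving gives Q = 346 with consumers paying $66 and sellers receiving $48.5 (the $17.5 wedge).
Per-six-pack burden: consumers $15, sellers $2.5.
Consumers take the larger share because demand is less price-elastic here (demand slope 1 vs supply slope 6).
The less price-elastic side of the market bears the larger share of a per-unit tax.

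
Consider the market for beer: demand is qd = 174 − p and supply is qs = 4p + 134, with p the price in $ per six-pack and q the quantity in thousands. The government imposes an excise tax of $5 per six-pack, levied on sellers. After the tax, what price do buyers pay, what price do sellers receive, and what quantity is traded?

Buyers pay $12; sellers receive $7; quantity = 162.

Before the tax: set 174 − p = 4p + 134 → p* = $8, q* = 166.
With the tax collected from sellers, supply shifts: qs = 4(p − 5) + 134.
New equilibrium: buyers pay $12, sellers receive $7, q = 162. (Wedge: pb − ps = 5.)
The less price-elastic side of the market bears the larger share of a per-unit tax.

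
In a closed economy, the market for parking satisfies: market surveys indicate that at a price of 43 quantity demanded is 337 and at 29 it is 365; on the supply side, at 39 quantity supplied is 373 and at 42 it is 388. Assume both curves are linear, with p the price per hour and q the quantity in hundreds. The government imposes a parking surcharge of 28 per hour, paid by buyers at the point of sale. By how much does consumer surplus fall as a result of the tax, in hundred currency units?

Demand slope: (365 − 337)/(29 − 43) = -2, so qd = 423 − 2p.
Supply slope: (388 − 373)/(42 − 39) = 5, so qs = 5p + 178.
Without the tax, 423 − 2p = 5p + 178 gives 7p = 245, so p* = 35 and q* = 353.
With the tax collected from buyers, demand (in seller-price terms) shifts: qd = 423 − 2(p + 28).
Solving gives q = 313 with buyers paying 55 and producers receiving 27 (the 28 wedge).
ΔCS is the trapezoid between Q = 313 and Q = 353 of height 20: ½ · (353 + 313) · 20 = 6660.

Consumer surplus falls by 6660 hundred.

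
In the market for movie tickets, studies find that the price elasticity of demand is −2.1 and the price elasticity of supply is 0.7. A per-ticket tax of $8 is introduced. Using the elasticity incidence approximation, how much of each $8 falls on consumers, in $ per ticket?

Incidence ratio: consumers' share ≈ εs / (εs + |εd|) = 0.7 / (0.7 + 2.1) = 0.25.
So consumers bear ≈ 0.25 × $8 = $2; producers bear $6.

Consumers bear ≈ $2 per ticket.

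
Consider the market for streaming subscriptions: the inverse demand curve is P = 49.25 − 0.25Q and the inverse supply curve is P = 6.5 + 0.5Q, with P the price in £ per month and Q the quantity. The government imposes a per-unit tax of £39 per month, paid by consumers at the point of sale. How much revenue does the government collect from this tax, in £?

Inverting to Q(P) form: Qd = 197 − 4P; Qs = 2P − 13.
Without the tax, 197 − 4P = 2P − 13 gives 6P = 210, so P* = £35 and Q* = 57.
With the tax collected from consumers, demand (in seller-price terms) shifts: Qd = 197 − 4(P + 39).
New equilibrium: consumers pay £48, producers receive £9, Q = 5. (Wedge: Pb − Ps = 39.)
Revenue = t · Q = 39 · 5 = £195.

Tax revenue = £195.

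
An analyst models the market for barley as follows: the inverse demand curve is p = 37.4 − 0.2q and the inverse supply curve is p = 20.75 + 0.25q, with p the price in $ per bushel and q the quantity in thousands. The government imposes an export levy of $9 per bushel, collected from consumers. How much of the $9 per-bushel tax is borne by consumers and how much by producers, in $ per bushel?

Rewrite in direct form: qd = 187 − 5p and qs = 4p − 83.
Before the tax: set 187 − 5p = 4p − 83 → p* = $30, q* = 37.
With the tax collected from consumers, demand (in seller-price terms) shifts: qd = 187 − 5(p + 9).
Solving gives q = 17 with consumers paying $34 and producers receiving $25 (the $9 wedge).
Burden on consumers: $4; on producers: $5. (They sum to $9.)

Consumers bear $4 per bushel; producers bear $5 per bushel.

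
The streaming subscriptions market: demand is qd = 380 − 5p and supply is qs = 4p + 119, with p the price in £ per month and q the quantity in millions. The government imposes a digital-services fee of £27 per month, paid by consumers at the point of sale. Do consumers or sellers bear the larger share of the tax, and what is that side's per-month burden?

Sellers bear the larger share: £15 per month.

Before the tax: set 380 − 5p = 4p + 119 → p* = £29, q* = 235.
With the tax collected from consumers, demand (in seller-price terms) shifts: qd = 380 − 5(p + 27).
New equilibrium: consumers pay £41, sellers receive £14, q = 175. (Wedge: pb − ps = 27.)
Per-month burden: consumers £12, sellers £15.
Sellers take the larger share because supply is less price-elastic here (demand slope 5 vs supply slope 4).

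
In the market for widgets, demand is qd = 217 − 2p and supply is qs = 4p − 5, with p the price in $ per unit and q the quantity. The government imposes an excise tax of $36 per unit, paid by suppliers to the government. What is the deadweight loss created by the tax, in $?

Without the tax, 217 − 2p = 4p − 5 gives 6p = 222, so p* = $37 and q* = 143.
With the tax collected from suppliers, supply shifts: qs = 4(p − 36) − 5.
New equilibrium: consumers pay $61, suppliers receive $25, q = 95. (Wedge: pb − ps = 36.)
Quantity falls by |ΔQ| = |143 − 95| = 48.
DWL = ½ · t · |ΔQ| = ½ · 36 · 48 = $864.

Deadweight loss = $864.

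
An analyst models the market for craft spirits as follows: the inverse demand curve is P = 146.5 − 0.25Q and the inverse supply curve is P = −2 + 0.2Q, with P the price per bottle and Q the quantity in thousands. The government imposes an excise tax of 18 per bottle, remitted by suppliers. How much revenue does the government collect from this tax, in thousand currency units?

Tax revenue = 5220 thousand.

Inverting to Q(P) form: Qd = 586 − 4P; Qs = 5P + 10.
Before the tax: set 586 − 4P = 5P + 10 → P* = 64, Q* = 330.
With the tax collected from suppliers, supply shifts: Qs = 5(P − 18) + 10.
New equilibrium: consumers pay 74, suppliers receive 56, Q = 290. (Wedge: Pb − Ps = 18.)
Revenue = t · Q = 18 · 290 = 5220.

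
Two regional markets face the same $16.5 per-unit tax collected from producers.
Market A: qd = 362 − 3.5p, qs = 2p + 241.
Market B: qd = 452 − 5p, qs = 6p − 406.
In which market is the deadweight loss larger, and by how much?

Market A: pre-tax p* = $22, q* = 285; post-tax q = 264; deadweight loss = $173.25.
Market B: pre-tax p* = $78, q* = 62; post-tax q = 17; deadweight loss = $371.25.
Difference: $173.25 vs $371.25 → market B is larger by $198.

Market B, by $198.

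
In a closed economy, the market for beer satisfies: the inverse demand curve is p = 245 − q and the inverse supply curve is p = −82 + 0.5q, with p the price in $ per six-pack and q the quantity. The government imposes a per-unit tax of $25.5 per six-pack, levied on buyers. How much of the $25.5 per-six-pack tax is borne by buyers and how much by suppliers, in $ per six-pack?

Buyers bear $17 per six-pack; suppliers bear $8.5 per six-pack.

Rewrite in direct form: qd = 245 − p and qs = 2p + 164.
Without the tax, 245 − p = 2p + 164 gives 3p = 81, so p* = $27 and q* = 218.
With the tax collected from buyers, demand (in seller-price terms) shifts: qd = 245 − (p + 25.5).
Solving gives q = 201 with buyers paying $44 and suppliers receiving $18.5 (the $25.5 wedge).
Burden on buyers: $17; on suppliers: $8.5. (They sum to $25.5.)
The less price-elastic side of the market bears the larger share of a per-unit tax.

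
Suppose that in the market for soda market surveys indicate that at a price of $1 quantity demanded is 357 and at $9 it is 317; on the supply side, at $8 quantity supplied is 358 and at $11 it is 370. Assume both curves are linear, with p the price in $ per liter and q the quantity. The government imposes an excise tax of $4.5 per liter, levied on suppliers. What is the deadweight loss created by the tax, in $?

Demand slope: (317 − 357)/(9 − 1) = -5, so qd = 362 − 5p.
Supply slope: (370 − 358)/(11 − 8) = 4, so qs = 4p + 326.
Before the tax: set 362 − 5p = 4p + 326 → p* = $4, q* = 342.
With the tax collected from suppliers, supply shifts: qs = 4(p − 4.5) + 326.
New equilibrium: consumers pay $6, suppliers receive $1.5, q = 332. (Wedge: pb − ps = 4.5.)
Quantity falls by |ΔQ| = |342 − 332| = 10.
DWL = ½ · t · |ΔQ| = ½ · 4.5 · 10 = $22.5.

Deadweight loss = $22.5.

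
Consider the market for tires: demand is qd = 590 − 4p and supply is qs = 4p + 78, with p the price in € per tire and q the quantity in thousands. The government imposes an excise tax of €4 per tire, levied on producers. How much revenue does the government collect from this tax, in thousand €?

Tax revenue = €1304 thousand.

Before the tax: set 590 − 4p = 4p + 78 → p* = €64, q* = 334.
With the tax collected from producers, supply shifts: qs = 4(p − 4) + 78.
New equilibrium: buyers pay €66, producers receive €62, q = 326. (Wedge: pb − ps = 4.)
Revenue = t · Q = 4 · 326 = €1304.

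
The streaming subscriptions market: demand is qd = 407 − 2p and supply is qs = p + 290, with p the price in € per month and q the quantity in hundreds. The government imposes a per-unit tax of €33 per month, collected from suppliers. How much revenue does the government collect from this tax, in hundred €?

Before the tax: set 407 − 2p = p + 290 → p* = €39, q* = 329.
With the tax collected from suppliers, supply shifts: qs = (p − 33) + 290.
Solving gives q = 307 with buyers paying €50 and suppliers receiving €17 (the €33 wedge).
Revenue = t · Q = 33 · 307 = €10131.

Tax revenue = €10131 hundred.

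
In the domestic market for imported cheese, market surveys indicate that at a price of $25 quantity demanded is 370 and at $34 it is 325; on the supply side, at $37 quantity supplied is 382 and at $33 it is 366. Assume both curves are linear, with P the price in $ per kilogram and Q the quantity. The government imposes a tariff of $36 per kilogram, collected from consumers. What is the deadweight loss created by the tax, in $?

Deadweight loss = $1440.

Demand slope: (325 − 370)/(34 − 25) = -5, so Qd = 495 − 5P.
Supply slope: (366 − 382)/(33 − 37) = 4, so Qs = 4P + 234.
Without the tax, 495 − 5P = 4P + 234 gives 9P = 261, so P* = $29 and Q* = 350.
With the tax collected from consumers, demand (in seller-price terms) shifts: Qd = 495 − 5(P + 36).
New equilibrium: consumers pay $45, producers receive $9, Q = 270. (Wedge: Pb − Ps = 36.)
Quantity falls by |ΔQ| = |350 − 270| = 80.
DWL = ½ · t · |ΔQ| = ½ · 36 · 80 = $1440.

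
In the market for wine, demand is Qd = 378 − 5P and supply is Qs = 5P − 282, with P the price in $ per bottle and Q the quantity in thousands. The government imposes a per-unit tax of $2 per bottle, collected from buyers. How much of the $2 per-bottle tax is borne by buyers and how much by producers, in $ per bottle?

Before the tax: set 378 − 5P = 5P − 282 → P* = $66, Q* = 48.
With the tax collected from buyers, demand (in seller-price terms) shifts: Qd = 378 − 5(P + 2).
Solving gives Q = 43 with buyers paying $67 and producers receiving $65 (the $2 wedge).
Burden on buyers: $1; on producers: $1. (They sum to $2.)

Buyers bear $1 per bottle; producers bear $1 per bottle.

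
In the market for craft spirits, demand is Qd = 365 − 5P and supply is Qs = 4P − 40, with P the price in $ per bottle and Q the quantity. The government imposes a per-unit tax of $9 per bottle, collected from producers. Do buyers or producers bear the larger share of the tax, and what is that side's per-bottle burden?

Producers bear the larger share: $5 per bottle.

Before the tax: set 365 − 5P = 4P − 40 → P* = $45, Q* = 140.
With the tax collected from producers, supply shifts: Qs = 4(P − 9) − 40.
Solving gives Q = 120 with buyers paying $49 and producers receiving $40 (the $9 wedge).
Per-bottle burden: buyers $4, producers $5.
Producers take the larger share because supply is less price-elastic here (demand slope 5 vs supply slope 4).
The less price-elastic side of the market bears the larger share of a per-unit tax.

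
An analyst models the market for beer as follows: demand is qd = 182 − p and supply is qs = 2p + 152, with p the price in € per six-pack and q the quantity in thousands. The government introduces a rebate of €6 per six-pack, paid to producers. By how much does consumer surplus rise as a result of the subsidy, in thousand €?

Consumer surplus rises by €696 thousand.

Before the subsidy: set 182 − p = 2p + 152 → p* = €10, q* = 172.
With a per-unit subsidy paid to producers, each receives p + 6 per unit sold, so supply becomes qs = 2(p + 6) + 152.
Solving gives q = 176 with buyers paying €6 and producers receiving €12 (the €6 wedge).
ΔCS is the trapezoid between Q = 176 and Q = 172 of height €4: ½ · (172 + 176) · 4 = €696.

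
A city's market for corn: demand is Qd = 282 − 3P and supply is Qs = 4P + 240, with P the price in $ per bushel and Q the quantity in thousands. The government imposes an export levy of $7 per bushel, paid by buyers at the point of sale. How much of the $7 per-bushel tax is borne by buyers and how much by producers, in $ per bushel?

Without the tax, 282 − 3P = 4P + 240 gives 7P = 42, so P* = $6 and Q* = 264.
With the tax collected from buyers, demand (in seller-price terms) shifts: Qd = 282 − 3(P + 7).
Solving gives Q = 252 with buyers paying $10 and producers receiving $3 (the $7 wedge).
Burden on buyers: $4; on producers: $3. (They sum to $7.)
The less price-elastic side of the market bears the larger share of a per-unit tax.

Buyers bear $4 per bushel; producers bear $3 per bushel.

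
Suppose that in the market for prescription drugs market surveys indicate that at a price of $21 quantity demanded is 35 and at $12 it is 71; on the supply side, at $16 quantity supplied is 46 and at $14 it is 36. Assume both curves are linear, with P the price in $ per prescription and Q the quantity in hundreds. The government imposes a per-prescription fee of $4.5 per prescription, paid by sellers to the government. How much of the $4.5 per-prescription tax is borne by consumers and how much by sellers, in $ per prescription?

Demand slope: (71 − 35)/(12 − 21) = -4, so Qd = 119 − 4P.
Supply slope: (36 − 46)/(14 − 16) = 5, so Qs = 5P − 34.
Before the tax: set 119 − 4P = 5P − 34 → P* = $17, Q* = 51.
With the tax collected from sellers, supply shifts: Qs = 5(P − 4.5) − 34.
New equilibrium: consumers pay $19.5, sellers receive $15, Q = 41. (Wedge: Pb − Ps = 4.5.)
Burden on consumers: $2.5; on sellers: $2. (They sum to $4.5.)

Consumers bear $2.5 per prescription; sellers bear $2 per prescription.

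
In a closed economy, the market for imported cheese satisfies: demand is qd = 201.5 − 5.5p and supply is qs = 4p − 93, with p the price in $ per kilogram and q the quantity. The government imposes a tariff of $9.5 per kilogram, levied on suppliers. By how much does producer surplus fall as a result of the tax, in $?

Without the tax, 201.5 − 5.5p = 4p − 93 gives 9.5p = 294.5, so p* = $31 and q* = 31.
With the tax collected from suppliers, supply shifts: qs = 4(p − 9.5) − 93.
Solving gives q = 9 with consumers paying $35 and suppliers receiving $25.5 (the $9.5 wedge).
ΔPS is the trapezoid between Q = 9 and Q = 31 of height $5.5: ½ · (31 + 9) · 5.5 = $110.

Producer surplus falls by $110.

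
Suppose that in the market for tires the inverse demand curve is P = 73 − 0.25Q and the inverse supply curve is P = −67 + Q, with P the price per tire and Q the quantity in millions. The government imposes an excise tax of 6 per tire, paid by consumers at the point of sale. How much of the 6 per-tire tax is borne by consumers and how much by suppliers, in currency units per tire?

Consumers bear 1.2 per tire; suppliers bear 4.8 per tire.

Rewrite in direct form: Qd = 292 − 4P and Qs = P + 67.
Before the tax: set 292 − 4P = P + 67 → P* = 45, Q* = 112.
With the tax collected from consumers, demand (in seller-price terms) shifts: Qd = 292 − 4(P + 6).
Solving gives Q = 107.2 with consumers paying 46.2 and suppliers receiving 40.2 (the 6 wedge).
Burden on consumers: 1.2; on suppliers: 4.8. (They sum to 6.)
The less price-elastic side of the market bears the larger share of a per-unit tax.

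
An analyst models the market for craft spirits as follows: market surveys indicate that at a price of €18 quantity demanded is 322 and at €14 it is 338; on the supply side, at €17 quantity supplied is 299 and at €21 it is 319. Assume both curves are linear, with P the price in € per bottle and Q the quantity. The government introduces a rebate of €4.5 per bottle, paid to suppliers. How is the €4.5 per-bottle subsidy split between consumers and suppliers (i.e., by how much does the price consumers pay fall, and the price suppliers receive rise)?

Consumers gain €2.5 per bottle; suppliers gain €2 per bottle.

Demand slope: (338 − 322)/(14 − 18) = -4, so Qd = 394 − 4P.
Supply slope: (319 − 299)/(21 − 17) = 5, so Qs = 5P + 214.
Without the subsidy, 394 − 4P = 5P + 214 gives 9P = 180, so P* = €20 and Q* = 314.
With a per-unit subsidy paid to suppliers, each receives P + 4.5 per unit sold, so supply becomes Qs = 5(P + 4.5) + 214.
Solving gives Q = 324 with consumers paying €17.5 and suppliers receiving €22 (the €4.5 wedge).
Gain to consumers: €2.5; to suppliers: €2. (They sum to €4.5.)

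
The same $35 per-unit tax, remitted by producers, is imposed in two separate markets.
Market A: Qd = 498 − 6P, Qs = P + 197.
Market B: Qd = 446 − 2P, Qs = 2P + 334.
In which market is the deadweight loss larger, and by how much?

Market A: pre-tax P* = $43, Q* = 240; post-tax Q = 210; deadweight loss = $525.
Market B: pre-tax P* = $28, Q* = 390; post-tax Q = 355; deadweight loss = $612.5.
Difference: $525 vs $612.5 → market B is larger by $87.5.

Market B, by $87.5.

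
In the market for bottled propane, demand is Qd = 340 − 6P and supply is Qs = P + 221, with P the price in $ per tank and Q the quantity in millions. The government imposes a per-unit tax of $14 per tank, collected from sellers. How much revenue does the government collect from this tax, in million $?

Without the tax, 340 − 6P = P + 221 gives 7P = 119, so P* = $17 and Q* = 238.
With the tax collected from sellers, supply shifts: Qs = (P − 14) + 221.
Solving gives Q = 226 with consumers paying $19 and sellers receiving $5 (the $14 wedge).
Revenue = t · Q = 14 · 226 = $3164.

Tax revenue = $3164 million.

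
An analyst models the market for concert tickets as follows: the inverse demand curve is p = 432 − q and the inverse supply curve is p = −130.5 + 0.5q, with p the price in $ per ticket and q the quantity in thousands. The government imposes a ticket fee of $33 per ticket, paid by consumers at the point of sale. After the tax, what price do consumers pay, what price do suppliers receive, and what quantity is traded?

Inverting to q(p) form: qd = 432 − p; qs = 2p + 261.
Before the tax: set 432 − p = 2p + 261 → p* = $57, q* = 375.
With the tax collected from consumers, demand (in seller-price terms) shifts: qd = 432 − (p + 33).
New equilibrium: consumers pay $79, suppliers receive $46, q = 353. (Wedge: pb − ps = 33.)

Consumers pay $79; suppliers receive $46; quantity = 353.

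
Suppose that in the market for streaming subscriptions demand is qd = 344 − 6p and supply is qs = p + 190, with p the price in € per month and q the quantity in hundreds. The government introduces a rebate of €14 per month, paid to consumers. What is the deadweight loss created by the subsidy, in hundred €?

Without the subsidy, 344 − 6p = p + 190 gives 7p = 154, so p* = €22 and q* = 212.
With a per-unit subsidy paid to consumers, each effectively pays p − 14, so demand becomes qd = 344 − 6(p − 14).
Solving gives q = 224 with consumers paying €20 and sellers receiving €34 (the €14 wedge).
Quantity rises by |ΔQ| = |212 − 224| = 12.
DWL = ½ · t · |ΔQ| = ½ · 14 · 12 = €84.

Deadweight loss = €84 hundred.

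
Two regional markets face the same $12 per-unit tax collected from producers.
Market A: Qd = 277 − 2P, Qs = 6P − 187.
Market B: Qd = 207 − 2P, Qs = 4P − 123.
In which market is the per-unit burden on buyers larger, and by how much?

Market A, by $1.

Market A: pre-tax P* = $58, Q* = 161; post-tax Q = 143; per-unit burden on buyers = $9.
Market B: pre-tax P* = $55, Q* = 97; post-tax Q = 81; per-unit burden on buyers = $8.
Difference: $9 vs $8 → market A is larger by $1.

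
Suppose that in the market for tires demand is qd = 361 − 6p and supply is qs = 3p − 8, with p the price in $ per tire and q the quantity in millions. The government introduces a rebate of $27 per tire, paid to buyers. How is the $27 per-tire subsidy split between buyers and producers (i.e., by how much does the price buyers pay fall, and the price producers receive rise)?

Buyers gain $9 per tire; producers gain $18 per tire.

Without the subsidy, 361 − 6p = 3p − 8 gives 9p = 369, so p* = $41 and q* = 115.
With a per-unit subsidy paid to buyers, each effectively pays p − 27, so demand becomes qd = 361 − 6(p − 27).
New equilibrium: buyers pay $32, producers receive $59, q = 169. (Wedge: pb − ps = −27.)
Gain to buyers: $9; to producers: $18. (They sum to $27.)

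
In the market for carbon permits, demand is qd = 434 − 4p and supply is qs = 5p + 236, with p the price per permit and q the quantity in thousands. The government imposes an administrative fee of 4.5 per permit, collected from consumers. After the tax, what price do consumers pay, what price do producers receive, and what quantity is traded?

Consumers pay 24.5; producers receive 20; quantity = 336.

Without the tax, 434 − 4p = 5p + 236 gives 9p = 198, so p* = 22 and q* = 346.
With the tax collected from consumers, demand (in seller-price terms) shifts: qd = 434 − 4(p + 4.5).
Solving gives q = 336 with consumers paying 24.5 and producers receiving 20 (the 4.5 wedge).
The less price-elastic side of the market bears the larger share of a per-unit tax.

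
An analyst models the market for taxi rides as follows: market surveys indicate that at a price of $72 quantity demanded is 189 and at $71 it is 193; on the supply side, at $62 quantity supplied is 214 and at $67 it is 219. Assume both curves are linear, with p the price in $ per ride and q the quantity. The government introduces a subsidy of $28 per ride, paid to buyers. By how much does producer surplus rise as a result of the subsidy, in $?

Producer surplus rises by $5111.68.

Demand slope: (193 − 189)/(71 − 72) = -4, so qd = 477 − 4p.
Supply slope: (219 − 214)/(67 − 62) = 1, so qs = p + 152.
Before the subsidy: set 477 − 4p = p + 152 → p* = $65, q* = 217.
With a per-unit subsidy paid to buyers, each effectively pays p − 28, so demand becomes qd = 477 − 4(p − 28).
New equilibrium: buyers pay $59.4, suppliers receive $87.4, q = 239.4. (Wedge: pb − ps = −28.)
ΔPS is the trapezoid between Q = 239.4 and Q = 217 of height $22.4: ½ · (217 + 239.4) · 22.4 = $5111.68.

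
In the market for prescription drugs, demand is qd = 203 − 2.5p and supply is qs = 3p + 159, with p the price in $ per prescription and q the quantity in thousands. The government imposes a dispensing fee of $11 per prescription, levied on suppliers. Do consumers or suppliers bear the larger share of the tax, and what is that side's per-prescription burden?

Before the tax: set 203 − 2.5p = 3p + 159 → p* = $8, q* = 183.
With the tax collected from suppliers, supply shifts: qs = 3(p − 11) + 159.
New equilibrium: consumers pay $14, suppliers receive $3, q = 168. (Wedge: pb − ps = 11.)
Per-prescription burden: consumers $6, suppliers $5.
Consumers take the larger share because demand is less price-elastic here (demand slope 2.5 vs supply slope 3).
The less price-elastic side of the market bears the larger share of a per-unit tax.

Consumers bear the larger share: $6 per prescription.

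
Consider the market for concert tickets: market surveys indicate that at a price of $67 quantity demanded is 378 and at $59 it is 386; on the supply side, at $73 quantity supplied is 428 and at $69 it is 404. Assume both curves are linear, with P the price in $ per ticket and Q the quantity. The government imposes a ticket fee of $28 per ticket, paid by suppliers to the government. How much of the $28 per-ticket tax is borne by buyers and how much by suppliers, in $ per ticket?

Buyers bear $24 per ticket; suppliers bear $4 per ticket.

Demand slope: (386 − 378)/(59 − 67) = -1, so Qd = 445 − P.
Supply slope: (404 − 428)/(69 − 73) = 6, so Qs = 6P − 10.
Before the tax: set 445 − P = 6P − 10 → P* = $65, Q* = 380.
With the tax collected from suppliers, supply shifts: Qs = 6(P − 28) − 10.
New equilibrium: buyers pay $89, suppliers receive $61, Q = 356. (Wedge: Pb − Ps = 28.)
Burden on buyers: $24; on suppliers: $4. (They sum to $28.)
The less price-elastic side of the market bears the larger share of a per-unit tax.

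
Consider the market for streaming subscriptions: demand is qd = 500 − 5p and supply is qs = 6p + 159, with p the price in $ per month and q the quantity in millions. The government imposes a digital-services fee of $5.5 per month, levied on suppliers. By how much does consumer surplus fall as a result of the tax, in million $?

Without the tax, 500 − 5p = 6p + 159 gives 11p = 341, so p* = $31 and q* = 345.
With the tax collected from suppliers, supply shifts: qs = 6(p − 5.5) + 159.
New equilibrium: buyers pay $34, suppliers receive $28.5, q = 330. (Wedge: pb − ps = 5.5.)
ΔCS is the trapezoid between Q = 330 and Q = 345 of height $3: ½ · (345 + 330) · 3 = $1012.5.

Consumer surplus falls by $1012.5 million.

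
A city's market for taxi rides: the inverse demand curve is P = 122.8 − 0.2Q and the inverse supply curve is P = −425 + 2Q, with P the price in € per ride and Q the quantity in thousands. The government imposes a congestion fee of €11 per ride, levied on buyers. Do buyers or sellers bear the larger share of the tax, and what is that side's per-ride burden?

Sellers bear the larger share: €10 per ride.

Rewrite in direct form: Qd = 614 − 5P and Qs = 0.5P + 212.5.
Without the tax, 614 − 5P = 0.5P + 212.5 gives 5.5P = 401.5, so P* = €73 and Q* = 249.
With the tax collected from buyers, demand (in seller-price terms) shifts: Qd = 614 − 5(P + 11).
Solving gives Q = 244 with buyers paying €74 and sellers receiving €63 (the €11 wedge).
Per-ride burden: buyers €1, sellers €10.
Sellers take the larger share because supply is less price-elastic here (demand slope 5 vs supply slope 0.5).
The less price-elastic side of the market bears the larger share of a per-unit tax.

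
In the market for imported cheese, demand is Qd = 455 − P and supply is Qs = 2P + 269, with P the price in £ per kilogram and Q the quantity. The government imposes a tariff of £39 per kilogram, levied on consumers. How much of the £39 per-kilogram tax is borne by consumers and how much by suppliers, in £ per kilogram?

Before the tax: set 455 − P = 2P + 269 → P* = £62, Q* = 393.
With the tax collected from consumers, demand (in seller-price terms) shifts: Qd = 455 − (P + 39).
New equilibrium: consumers pay £88, suppliers receive £49, Q = 367. (Wedge: Pb − Ps = 39.)
Burden on consumers: £26; on suppliers: £13. (They sum to £39.)

Consumers bear £26 per kilogram; suppliers bear £13 per kilogram.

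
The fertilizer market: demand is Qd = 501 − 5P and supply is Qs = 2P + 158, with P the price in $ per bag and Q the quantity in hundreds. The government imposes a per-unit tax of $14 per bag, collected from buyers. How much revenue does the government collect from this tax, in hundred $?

Before the tax: set 501 − 5P = 2P + 158 → P* = $49, Q* = 256.
With the tax collected from buyers, demand (in seller-price terms) shifts: Qd = 501 − 5(P + 14).
New equilibrium: buyers pay $53, producers receive $39, Q = 236. (Wedge: Pb − Ps = 14.)
Revenue = t · Q = 14 · 236 = $3304.

Tax revenue = $3304 hundred.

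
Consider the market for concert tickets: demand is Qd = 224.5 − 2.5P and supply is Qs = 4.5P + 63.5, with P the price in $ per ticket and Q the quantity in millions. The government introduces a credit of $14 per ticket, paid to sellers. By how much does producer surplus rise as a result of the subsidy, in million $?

Producer surplus rises by $891.25 million.

Before the subsidy: set 224.5 − 2.5P = 4.5P + 63.5 → P* = $23, Q* = 167.
With a per-unit subsidy paid to sellers, each receives P + 14 per unit sold, so supply becomes Qs = 4.5(P + 14) + 63.5.
Solving gives Q = 189.5 with buyers paying $14 and sellers receiving $28 (the $14 wedge).
ΔPS is the trapezoid between Q = 189.5 and Q = 167 of height $5: ½ · (167 + 189.5) · 5 = $891.25.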